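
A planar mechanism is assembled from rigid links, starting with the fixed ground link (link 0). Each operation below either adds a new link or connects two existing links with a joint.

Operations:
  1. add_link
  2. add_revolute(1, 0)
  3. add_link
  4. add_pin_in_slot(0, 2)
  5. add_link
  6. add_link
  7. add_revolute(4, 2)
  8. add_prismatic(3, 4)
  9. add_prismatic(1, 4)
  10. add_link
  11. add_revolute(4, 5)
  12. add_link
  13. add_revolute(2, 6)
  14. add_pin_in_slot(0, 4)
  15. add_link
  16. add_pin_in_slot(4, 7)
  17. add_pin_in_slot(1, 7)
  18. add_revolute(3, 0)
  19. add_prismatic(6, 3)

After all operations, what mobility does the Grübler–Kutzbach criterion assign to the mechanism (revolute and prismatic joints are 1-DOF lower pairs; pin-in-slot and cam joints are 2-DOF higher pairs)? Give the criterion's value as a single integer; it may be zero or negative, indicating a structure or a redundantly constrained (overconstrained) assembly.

M = 1

(L,J1,J2)=(1,0,0); link0 fixed
link1: (2,0,0)
R 1-0 [J1]: (2,1,0)
link2: (3,1,0)
PS 0-2 [J2]: (3,1,1)
link3: (4,1,1)
link4: (5,1,1)
R 4-2 [J1]: (5,2,1)
P 3-4 [J1]: (5,3,1)
P 1-4 [J1]: (5,4,1)
link5: (6,4,1)
R 4-5 [J1]: (6,5,1)
link6: (7,5,1)
R 2-6 [J1]: (7,6,1)
PS 0-4 [J2]: (7,6,2)
link7: (8,6,2)
PS 4-7 [J2]: (8,6,3)
PS 1-7 [J2]: (8,6,4)
R 3-0 [J1]: (8,7,4)
P 6-3 [J1]: (8,8,4)
Grübler: 3·7 − 2·8 − 4 = 1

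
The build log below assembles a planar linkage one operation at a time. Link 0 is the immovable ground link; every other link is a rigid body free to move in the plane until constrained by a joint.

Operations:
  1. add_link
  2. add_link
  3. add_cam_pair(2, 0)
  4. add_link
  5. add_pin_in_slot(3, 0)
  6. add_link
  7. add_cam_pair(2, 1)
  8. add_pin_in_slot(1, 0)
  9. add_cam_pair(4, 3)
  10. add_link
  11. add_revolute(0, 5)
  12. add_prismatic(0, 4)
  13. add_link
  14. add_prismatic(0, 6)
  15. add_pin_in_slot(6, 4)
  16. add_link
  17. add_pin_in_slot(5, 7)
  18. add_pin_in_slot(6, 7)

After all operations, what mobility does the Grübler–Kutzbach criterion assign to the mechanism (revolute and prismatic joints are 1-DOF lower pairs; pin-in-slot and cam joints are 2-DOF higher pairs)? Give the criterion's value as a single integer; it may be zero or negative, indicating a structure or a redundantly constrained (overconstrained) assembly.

M = 7

[1;0;0] (link 0 is ground)
L+ [2;0;0]
L+ [3;0;0]
C(2,0)∈J2 [3;0;1]
L+ [4;0;1]
PS(3,0)∈J2 [4;0;2]
L+ [5;0;2]
C(2,1)∈J2 [5;0;3]
PS(1,0)∈J2 [5;0;4]
C(4,3)∈J2 [5;0;5]
L+ [6;0;5]
R(0,5)∈J1 [6;1;5]
P(0,4)∈J1 [6;2;5]
L+ [7;2;5]
P(0,6)∈J1 [7;3;5]
PS(6,4)∈J2 [7;3;6]
L+ [8;3;6]
PS(5,7)∈J2 [8;3;7]
PS(6,7)∈J2 [8;3;8]
mobility = 21 − 6 − 8 = 7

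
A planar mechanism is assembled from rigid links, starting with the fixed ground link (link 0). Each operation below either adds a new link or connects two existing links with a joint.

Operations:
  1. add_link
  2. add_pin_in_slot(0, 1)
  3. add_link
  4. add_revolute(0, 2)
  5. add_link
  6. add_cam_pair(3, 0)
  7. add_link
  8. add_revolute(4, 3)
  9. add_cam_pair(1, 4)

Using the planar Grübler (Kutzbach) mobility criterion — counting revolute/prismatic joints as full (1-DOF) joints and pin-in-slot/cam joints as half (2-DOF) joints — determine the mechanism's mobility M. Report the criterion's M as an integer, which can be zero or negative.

(L,J1,J2)=(1,0,0); link0 fixed
link1: (2,0,0)
PS 0-1 [J2]: (2,0,1)
link2: (3,0,1)
R 0-2 [J1]: (3,1,1)
link3: (4,1,1)
C 3-0 [J2]: (4,1,2)
link4: (5,1,2)
R 4-3 [J1]: (5,2,2)
C 1-4 [J2]: (5,2,3)
Grübler: 3·4 − 2·2 − 3 = 5

M = 5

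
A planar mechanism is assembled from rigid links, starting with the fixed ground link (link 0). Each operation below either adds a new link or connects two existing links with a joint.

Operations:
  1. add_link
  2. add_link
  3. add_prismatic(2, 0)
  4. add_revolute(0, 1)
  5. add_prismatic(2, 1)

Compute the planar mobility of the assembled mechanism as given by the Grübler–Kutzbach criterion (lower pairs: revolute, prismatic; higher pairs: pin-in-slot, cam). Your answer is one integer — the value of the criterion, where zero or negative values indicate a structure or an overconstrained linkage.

[1;0;0] (link 0 is ground)
L+ [2;0;0]
L+ [3;0;0]
P(2,0)∈J1 [3;1;0]
R(0,1)∈J1 [3;2;0]
P(2,1)∈J1 [3;3;0]
mobility = 6 − 6 − 0 = 0

M = 0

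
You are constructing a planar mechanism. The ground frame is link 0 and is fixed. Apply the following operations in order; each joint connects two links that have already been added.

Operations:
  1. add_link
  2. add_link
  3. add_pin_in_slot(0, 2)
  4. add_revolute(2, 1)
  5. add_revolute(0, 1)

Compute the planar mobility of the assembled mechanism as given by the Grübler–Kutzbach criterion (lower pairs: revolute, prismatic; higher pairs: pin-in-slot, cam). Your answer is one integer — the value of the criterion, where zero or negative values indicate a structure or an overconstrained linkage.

M = 1

L=1 J1=0 J2=0
add link → L=2 J1=0 J2=0
add link → L=3 J1=0 J2=0
PS@0,2 dof=2 J2 → L=3 J1=0 J2=1
R@2,1 dof=1 J1 → L=3 J1=1 J2=1
R@0,1 dof=1 J1 → L=3 J1=2 J2=1
M=3(L−1)−2J1−J2=3·2−2·2−1=1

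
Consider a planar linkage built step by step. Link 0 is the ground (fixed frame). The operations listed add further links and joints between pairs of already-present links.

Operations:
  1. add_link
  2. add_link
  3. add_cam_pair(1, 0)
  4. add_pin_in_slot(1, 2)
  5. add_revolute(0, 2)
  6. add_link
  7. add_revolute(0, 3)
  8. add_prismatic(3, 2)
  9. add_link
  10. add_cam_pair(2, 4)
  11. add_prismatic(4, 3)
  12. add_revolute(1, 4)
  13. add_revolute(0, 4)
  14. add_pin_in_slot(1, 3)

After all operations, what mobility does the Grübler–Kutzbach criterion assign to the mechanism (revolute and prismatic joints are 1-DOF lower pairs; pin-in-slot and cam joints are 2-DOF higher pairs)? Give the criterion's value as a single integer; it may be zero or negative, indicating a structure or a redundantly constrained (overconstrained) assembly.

L=1 J1=0 J2=0
add link → L=2 J1=0 J2=0
add link → L=3 J1=0 J2=0
C@1,0 dof=2 J2 → L=3 J1=0 J2=1
PS@1,2 dof=2 J2 → L=3 J1=0 J2=2
R@0,2 dof=1 J1 → L=3 J1=1 J2=2
add link → L=4 J1=1 J2=2
R@0,3 dof=1 J1 → L=4 J1=2 J2=2
P@3,2 dof=1 J1 → L=4 J1=3 J2=2
add link → L=5 J1=3 J2=2
C@2,4 dof=2 J2 → L=5 J1=3 J2=3
P@4,3 dof=1 J1 → L=5 J1=4 J2=3
R@1,4 dof=1 J1 → L=5 J1=5 J2=3
R@0,4 dof=1 J1 → L=5 J1=6 J2=3
PS@1,3 dof=2 J2 → L=5 J1=6 J2=4
M=3(L−1)−2J1−J2=3·4−2·6−4=-4

M = -4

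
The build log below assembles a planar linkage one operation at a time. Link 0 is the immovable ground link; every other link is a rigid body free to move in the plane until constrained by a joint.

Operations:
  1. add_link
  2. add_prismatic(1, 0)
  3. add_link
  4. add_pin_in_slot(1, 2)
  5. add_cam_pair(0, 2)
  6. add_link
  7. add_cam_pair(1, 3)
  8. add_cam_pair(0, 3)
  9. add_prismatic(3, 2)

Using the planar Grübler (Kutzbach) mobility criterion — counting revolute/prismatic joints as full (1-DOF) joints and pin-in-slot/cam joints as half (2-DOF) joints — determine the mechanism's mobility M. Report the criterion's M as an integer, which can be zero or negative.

ground; <1,0,0>
#1 <2,0,0>
P:1↔0 J1 <2,1,0>
#2 <3,1,0>
PS:1↔2 J2 <3,1,1>
C:0↔2 J2 <3,1,2>
#3 <4,1,2>
C:1↔3 J2 <4,1,3>
C:0↔3 J2 <4,1,4>
P:3↔2 J1 <4,2,4>
3×3 − 2×2 − 1×4 = 1

M = 1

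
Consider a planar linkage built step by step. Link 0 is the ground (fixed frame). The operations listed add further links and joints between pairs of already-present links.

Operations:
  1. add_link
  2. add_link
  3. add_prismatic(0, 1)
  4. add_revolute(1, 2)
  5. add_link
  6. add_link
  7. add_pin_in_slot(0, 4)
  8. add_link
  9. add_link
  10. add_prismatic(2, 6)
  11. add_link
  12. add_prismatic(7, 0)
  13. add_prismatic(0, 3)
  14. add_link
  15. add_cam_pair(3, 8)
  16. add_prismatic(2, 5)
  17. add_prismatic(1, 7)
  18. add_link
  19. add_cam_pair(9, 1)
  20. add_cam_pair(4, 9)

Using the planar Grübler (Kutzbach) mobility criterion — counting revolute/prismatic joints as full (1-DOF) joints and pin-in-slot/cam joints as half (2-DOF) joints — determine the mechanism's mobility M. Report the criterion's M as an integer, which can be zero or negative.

M = 9

(L,J1,J2)=(1,0,0); link0 fixed
link1: (2,0,0)
link2: (3,0,0)
P 0-1 [J1]: (3,1,0)
R 1-2 [J1]: (3,2,0)
link3: (4,2,0)
link4: (5,2,0)
PS 0-4 [J2]: (5,2,1)
link5: (6,2,1)
link6: (7,2,1)
P 2-6 [J1]: (7,3,1)
link7: (8,3,1)
P 7-0 [J1]: (8,4,1)
P 0-3 [J1]: (8,5,1)
link8: (9,5,1)
C 3-8 [J2]: (9,5,2)
P 2-5 [J1]: (9,6,2)
P 1-7 [J1]: (9,7,2)
link9: (10,7,2)
C 9-1 [J2]: (10,7,3)
C 4-9 [J2]: (10,7,4)
Grübler: 3·9 − 2·7 − 4 = 9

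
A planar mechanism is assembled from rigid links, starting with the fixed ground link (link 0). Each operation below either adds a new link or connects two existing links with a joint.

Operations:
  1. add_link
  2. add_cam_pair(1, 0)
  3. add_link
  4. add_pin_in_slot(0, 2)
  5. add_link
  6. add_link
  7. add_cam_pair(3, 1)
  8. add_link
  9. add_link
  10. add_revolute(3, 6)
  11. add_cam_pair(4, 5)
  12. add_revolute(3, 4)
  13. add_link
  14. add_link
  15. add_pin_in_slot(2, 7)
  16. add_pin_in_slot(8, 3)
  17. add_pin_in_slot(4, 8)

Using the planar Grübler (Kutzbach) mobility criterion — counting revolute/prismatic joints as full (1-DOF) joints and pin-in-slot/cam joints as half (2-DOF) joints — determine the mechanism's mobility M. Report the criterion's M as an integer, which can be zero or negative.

M = 13

L=1 J1=0 J2=0
add link → L=2 J1=0 J2=0
C@1,0 dof=2 J2 → L=2 J1=0 J2=1
add link → L=3 J1=0 J2=1
PS@0,2 dof=2 J2 → L=3 J1=0 J2=2
add link → L=4 J1=0 J2=2
add link → L=5 J1=0 J2=2
C@3,1 dof=2 J2 → L=5 J1=0 J2=3
add link → L=6 J1=0 J2=3
add link → L=7 J1=0 J2=3
R@3,6 dof=1 J1 → L=7 J1=1 J2=3
C@4,5 dof=2 J2 → L=7 J1=1 J2=4
R@3,4 dof=1 J1 → L=7 J1=2 J2=4
add link → L=8 J1=2 J2=4
add link → L=9 J1=2 J2=4
PS@2,7 dof=2 J2 → L=9 J1=2 J2=5
PS@8,3 dof=2 J2 → L=9 J1=2 J2=6
PS@4,8 dof=2 J2 → L=9 J1=2 J2=7
M=3(L−1)−2J1−J2=3·8−2·2−7=13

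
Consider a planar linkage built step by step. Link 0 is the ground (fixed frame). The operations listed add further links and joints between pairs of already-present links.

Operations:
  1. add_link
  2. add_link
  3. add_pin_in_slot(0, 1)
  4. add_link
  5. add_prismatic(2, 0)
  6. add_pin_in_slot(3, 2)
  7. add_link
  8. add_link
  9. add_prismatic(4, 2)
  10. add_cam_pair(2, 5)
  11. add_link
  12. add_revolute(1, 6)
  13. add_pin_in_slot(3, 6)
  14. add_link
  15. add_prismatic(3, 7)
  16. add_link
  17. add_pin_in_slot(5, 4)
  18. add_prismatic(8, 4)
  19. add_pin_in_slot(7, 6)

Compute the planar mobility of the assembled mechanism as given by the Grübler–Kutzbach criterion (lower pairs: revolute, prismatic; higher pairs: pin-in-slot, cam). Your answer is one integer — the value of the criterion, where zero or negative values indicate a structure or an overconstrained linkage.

(L,J1,J2)=(1,0,0); link0 fixed
link1: (2,0,0)
link2: (3,0,0)
PS 0-1 [J2]: (3,0,1)
link3: (4,0,1)
P 2-0 [J1]: (4,1,1)
PS 3-2 [J2]: (4,1,2)
link4: (5,1,2)
link5: (6,1,2)
P 4-2 [J1]: (6,2,2)
C 2-5 [J2]: (6,2,3)
link6: (7,2,3)
R 1-6 [J1]: (7,3,3)
PS 3-6 [J2]: (7,3,4)
link7: (8,3,4)
P 3-7 [J1]: (8,4,4)
link8: (9,4,4)
PS 5-4 [J2]: (9,4,5)
P 8-4 [J1]: (9,5,5)
PS 7-6 [J2]: (9,5,6)
Grübler: 3·8 − 2·5 − 6 = 8

M = 8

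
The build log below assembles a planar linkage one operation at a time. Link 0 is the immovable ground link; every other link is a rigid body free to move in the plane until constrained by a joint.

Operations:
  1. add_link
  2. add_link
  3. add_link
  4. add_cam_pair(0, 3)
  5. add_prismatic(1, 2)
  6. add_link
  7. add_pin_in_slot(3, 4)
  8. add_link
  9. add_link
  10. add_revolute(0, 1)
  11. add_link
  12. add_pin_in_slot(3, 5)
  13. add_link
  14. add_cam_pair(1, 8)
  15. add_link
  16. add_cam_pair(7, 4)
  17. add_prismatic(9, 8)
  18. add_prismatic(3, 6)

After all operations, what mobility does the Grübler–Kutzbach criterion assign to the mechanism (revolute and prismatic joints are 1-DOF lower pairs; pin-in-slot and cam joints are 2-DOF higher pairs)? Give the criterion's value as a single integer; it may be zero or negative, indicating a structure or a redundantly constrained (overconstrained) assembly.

M = 14

L=1 J1=0 J2=0
add link → L=2 J1=0 J2=0
add link → L=3 J1=0 J2=0
add link → L=4 J1=0 J2=0
C@0,3 dof=2 J2 → L=4 J1=0 J2=1
P@1,2 dof=1 J1 → L=4 J1=1 J2=1
add link → L=5 J1=1 J2=1
PS@3,4 dof=2 J2 → L=5 J1=1 J2=2
add link → L=6 J1=1 J2=2
add link → L=7 J1=1 J2=2
R@0,1 dof=1 J1 → L=7 J1=2 J2=2
add link → L=8 J1=2 J2=2
PS@3,5 dof=2 J2 → L=8 J1=2 J2=3
add link → L=9 J1=2 J2=3
C@1,8 dof=2 J2 → L=9 J1=2 J2=4
add link → L=10 J1=2 J2=4
C@7,4 dof=2 J2 → L=10 J1=2 J2=5
P@9,8 dof=1 J1 → L=10 J1=3 J2=5
P@3,6 dof=1 J1 → L=10 J1=4 J2=5
M=3(L−1)−2J1−J2=3·9−2·4−5=14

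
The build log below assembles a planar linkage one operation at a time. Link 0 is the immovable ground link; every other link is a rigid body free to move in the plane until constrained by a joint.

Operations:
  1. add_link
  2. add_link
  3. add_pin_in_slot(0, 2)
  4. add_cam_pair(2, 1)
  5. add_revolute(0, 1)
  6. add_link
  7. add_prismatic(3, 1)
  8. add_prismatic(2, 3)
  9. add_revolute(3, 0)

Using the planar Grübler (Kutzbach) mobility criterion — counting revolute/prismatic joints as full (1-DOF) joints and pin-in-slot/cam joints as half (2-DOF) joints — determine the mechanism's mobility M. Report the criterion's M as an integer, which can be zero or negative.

(L,J1,J2)=(1,0,0); link0 fixed
link1: (2,0,0)
link2: (3,0,0)
PS 0-2 [J2]: (3,0,1)
C 2-1 [J2]: (3,0,2)
R 0-1 [J1]: (3,1,2)
link3: (4,1,2)
P 3-1 [J1]: (4,2,2)
P 2-3 [J1]: (4,3,2)
R 3-0 [J1]: (4,4,2)
Grübler: 3·3 − 2·4 − 2 = -1

M = -1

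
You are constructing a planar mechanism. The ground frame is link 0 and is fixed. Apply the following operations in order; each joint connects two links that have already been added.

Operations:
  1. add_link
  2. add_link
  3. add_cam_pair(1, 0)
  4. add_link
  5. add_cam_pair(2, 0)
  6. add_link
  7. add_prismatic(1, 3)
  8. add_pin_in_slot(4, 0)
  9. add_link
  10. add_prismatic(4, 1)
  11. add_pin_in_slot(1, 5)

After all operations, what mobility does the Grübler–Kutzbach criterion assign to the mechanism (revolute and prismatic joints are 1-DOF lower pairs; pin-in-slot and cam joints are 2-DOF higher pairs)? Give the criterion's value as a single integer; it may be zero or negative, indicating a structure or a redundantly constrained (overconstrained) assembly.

M = 7

(L,J1,J2)=(1,0,0); link0 fixed
link1: (2,0,0)
link2: (3,0,0)
C 1-0 [J2]: (3,0,1)
link3: (4,0,1)
C 2-0 [J2]: (4,0,2)
link4: (5,0,2)
P 1-3 [J1]: (5,1,2)
PS 4-0 [J2]: (5,1,3)
link5: (6,1,3)
P 4-1 [J1]: (6,2,3)
PS 1-5 [J2]: (6,2,4)
Grübler: 3·5 − 2·2 − 4 = 7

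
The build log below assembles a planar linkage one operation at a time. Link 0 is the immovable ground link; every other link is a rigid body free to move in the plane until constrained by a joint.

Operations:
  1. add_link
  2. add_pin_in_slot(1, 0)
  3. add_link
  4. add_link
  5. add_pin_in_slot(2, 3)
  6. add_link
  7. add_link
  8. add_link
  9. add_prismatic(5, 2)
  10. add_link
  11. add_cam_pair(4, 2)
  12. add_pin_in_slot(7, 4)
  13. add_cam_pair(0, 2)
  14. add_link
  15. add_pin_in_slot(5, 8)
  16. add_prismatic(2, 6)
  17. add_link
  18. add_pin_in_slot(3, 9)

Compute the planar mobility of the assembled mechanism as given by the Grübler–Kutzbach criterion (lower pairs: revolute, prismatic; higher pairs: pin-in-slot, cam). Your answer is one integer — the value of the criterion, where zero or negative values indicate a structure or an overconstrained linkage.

ground; <1,0,0>
#1 <2,0,0>
PS:1↔0 J2 <2,0,1>
#2 <3,0,1>
#3 <4,0,1>
PS:2↔3 J2 <4,0,2>
#4 <5,0,2>
#5 <6,0,2>
#6 <7,0,2>
P:5↔2 J1 <7,1,2>
#7 <8,1,2>
C:4↔2 J2 <8,1,3>
PS:7↔4 J2 <8,1,4>
C:0↔2 J2 <8,1,5>
#8 <9,1,5>
PS:5↔8 J2 <9,1,6>
P:2↔6 J1 <9,2,6>
#9 <10,2,6>
PS:3↔9 J2 <10,2,7>
3×9 − 2×2 − 1×7 = 16

M = 16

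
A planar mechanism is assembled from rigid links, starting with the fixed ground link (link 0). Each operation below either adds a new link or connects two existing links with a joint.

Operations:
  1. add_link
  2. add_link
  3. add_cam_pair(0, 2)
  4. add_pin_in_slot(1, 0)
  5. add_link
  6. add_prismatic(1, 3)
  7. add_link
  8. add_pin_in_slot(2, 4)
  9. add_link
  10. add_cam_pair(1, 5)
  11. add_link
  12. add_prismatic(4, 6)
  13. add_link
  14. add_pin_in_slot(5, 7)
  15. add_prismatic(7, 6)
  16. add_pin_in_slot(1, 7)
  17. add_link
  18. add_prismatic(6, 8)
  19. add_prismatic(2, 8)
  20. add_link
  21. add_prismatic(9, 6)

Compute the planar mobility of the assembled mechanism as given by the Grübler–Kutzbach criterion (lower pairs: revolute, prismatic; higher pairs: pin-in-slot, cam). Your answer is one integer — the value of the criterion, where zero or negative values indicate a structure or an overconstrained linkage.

M = 9

L=1 J1=0 J2=0
add link → L=2 J1=0 J2=0
add link → L=3 J1=0 J2=0
C@0,2 dof=2 J2 → L=3 J1=0 J2=1
PS@1,0 dof=2 J2 → L=3 J1=0 J2=2
add link → L=4 J1=0 J2=2
P@1,3 dof=1 J1 → L=4 J1=1 J2=2
add link → L=5 J1=1 J2=2
PS@2,4 dof=2 J2 → L=5 J1=1 J2=3
add link → L=6 J1=1 J2=3
C@1,5 dof=2 J2 → L=6 J1=1 J2=4
add link → L=7 J1=1 J2=4
P@4,6 dof=1 J1 → L=7 J1=2 J2=4
add link → L=8 J1=2 J2=4
PS@5,7 dof=2 J2 → L=8 J1=2 J2=5
P@7,6 dof=1 J1 → L=8 J1=3 J2=5
PS@1,7 dof=2 J2 → L=8 J1=3 J2=6
add link → L=9 J1=3 J2=6
P@6,8 dof=1 J1 → L=9 J1=4 J2=6
P@2,8 dof=1 J1 → L=9 J1=5 J2=6
add link → L=10 J1=5 J2=6
P@9,6 dof=1 J1 → L=10 J1=6 J2=6
M=3(L−1)−2J1−J2=3·9−2·6−6=9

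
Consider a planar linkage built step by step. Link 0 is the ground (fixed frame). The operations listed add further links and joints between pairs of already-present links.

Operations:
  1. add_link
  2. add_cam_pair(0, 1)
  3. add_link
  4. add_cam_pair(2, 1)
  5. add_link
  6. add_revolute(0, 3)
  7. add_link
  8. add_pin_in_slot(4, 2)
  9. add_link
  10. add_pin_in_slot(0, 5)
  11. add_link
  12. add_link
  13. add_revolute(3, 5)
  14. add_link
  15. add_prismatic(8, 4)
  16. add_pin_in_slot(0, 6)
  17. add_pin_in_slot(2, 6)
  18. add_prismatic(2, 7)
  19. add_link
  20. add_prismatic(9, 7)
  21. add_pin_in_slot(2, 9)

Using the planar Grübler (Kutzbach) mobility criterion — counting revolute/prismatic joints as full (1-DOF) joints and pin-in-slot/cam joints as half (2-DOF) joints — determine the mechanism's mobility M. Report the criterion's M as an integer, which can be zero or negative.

M = 10

link 0 = ground. State L|J1|J2 = 1|0|0
+link1  2|0|0
C(0,1) f=2→J2  2|0|1
+link2  3|0|1
C(2,1) f=2→J2  3|0|2
+link3  4|0|2
R(0,3) f=1→J1  4|1|2
+link4  5|1|2
PS(4,2) f=2→J2  5|1|3
+link5  6|1|3
PS(0,5) f=2→J2  6|1|4
+link6  7|1|4
+link7  8|1|4
R(3,5) f=1→J1  8|2|4
+link8  9|2|4
P(8,4) f=1→J1  9|3|4
PS(0,6) f=2→J2  9|3|5
PS(2,6) f=2→J2  9|3|6
P(2,7) f=1→J1  9|4|6
+link9  10|4|6
P(9,7) f=1→J1  10|5|6
PS(2,9) f=2→J2  10|5|7
M = 3(10−1)−2·5−7 = 27−10−7 = 10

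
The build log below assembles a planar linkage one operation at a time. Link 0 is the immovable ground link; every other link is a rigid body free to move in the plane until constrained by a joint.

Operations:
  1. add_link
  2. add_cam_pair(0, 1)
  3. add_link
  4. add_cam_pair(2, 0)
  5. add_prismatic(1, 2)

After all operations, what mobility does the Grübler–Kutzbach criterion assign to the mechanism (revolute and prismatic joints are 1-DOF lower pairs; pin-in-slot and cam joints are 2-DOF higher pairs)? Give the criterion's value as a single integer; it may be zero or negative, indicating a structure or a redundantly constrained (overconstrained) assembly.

ground; <1,0,0>
#1 <2,0,0>
C:0↔1 J2 <2,0,1>
#2 <3,0,1>
C:2↔0 J2 <3,0,2>
P:1↔2 J1 <3,1,2>
3×2 − 2×1 − 1×2 = 2

M = 2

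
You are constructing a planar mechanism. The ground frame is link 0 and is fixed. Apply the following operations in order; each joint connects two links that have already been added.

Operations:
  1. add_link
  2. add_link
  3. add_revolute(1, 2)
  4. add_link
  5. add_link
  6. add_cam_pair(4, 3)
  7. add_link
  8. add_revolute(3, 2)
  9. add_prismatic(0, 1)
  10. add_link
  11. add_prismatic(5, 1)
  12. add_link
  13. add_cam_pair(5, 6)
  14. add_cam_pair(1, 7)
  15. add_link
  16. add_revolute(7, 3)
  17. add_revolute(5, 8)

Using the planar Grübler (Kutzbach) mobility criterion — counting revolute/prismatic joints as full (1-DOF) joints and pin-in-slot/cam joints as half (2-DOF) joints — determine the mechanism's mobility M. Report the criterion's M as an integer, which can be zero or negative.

M = 9

L=1 J1=0 J2=0
add link → L=2 J1=0 J2=0
add link → L=3 J1=0 J2=0
R@1,2 dof=1 J1 → L=3 J1=1 J2=0
add link → L=4 J1=1 J2=0
add link → L=5 J1=1 J2=0
C@4,3 dof=2 J2 → L=5 J1=1 J2=1
add link → L=6 J1=1 J2=1
R@3,2 dof=1 J1 → L=6 J1=2 J2=1
P@0,1 dof=1 J1 → L=6 J1=3 J2=1
add link → L=7 J1=3 J2=1
P@5,1 dof=1 J1 → L=7 J1=4 J2=1
add link → L=8 J1=4 J2=1
C@5,6 dof=2 J2 → L=8 J1=4 J2=2
C@1,7 dof=2 J2 → L=8 J1=4 J2=3
add link → L=9 J1=4 J2=3
R@7,3 dof=1 J1 → L=9 J1=5 J2=3
R@5,8 dof=1 J1 → L=9 J1=6 J2=3
M=3(L−1)−2J1−J2=3·8−2·6−3=9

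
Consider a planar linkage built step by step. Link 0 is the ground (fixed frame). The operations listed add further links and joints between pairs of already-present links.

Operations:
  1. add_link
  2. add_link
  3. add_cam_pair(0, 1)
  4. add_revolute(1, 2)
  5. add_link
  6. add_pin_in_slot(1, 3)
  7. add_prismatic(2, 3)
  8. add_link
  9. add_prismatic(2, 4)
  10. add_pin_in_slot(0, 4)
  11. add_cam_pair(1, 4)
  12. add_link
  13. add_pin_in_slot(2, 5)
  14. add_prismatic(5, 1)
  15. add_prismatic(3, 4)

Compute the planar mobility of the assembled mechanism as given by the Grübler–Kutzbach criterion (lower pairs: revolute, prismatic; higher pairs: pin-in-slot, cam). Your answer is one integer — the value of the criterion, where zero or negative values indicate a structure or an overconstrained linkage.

(L,J1,J2)=(1,0,0); link0 fixed
link1: (2,0,0)
link2: (3,0,0)
C 0-1 [J2]: (3,0,1)
R 1-2 [J1]: (3,1,1)
link3: (4,1,1)
PS 1-3 [J2]: (4,1,2)
P 2-3 [J1]: (4,2,2)
link4: (5,2,2)
P 2-4 [J1]: (5,3,2)
PS 0-4 [J2]: (5,3,3)
C 1-4 [J2]: (5,3,4)
link5: (6,3,4)
PS 2-5 [J2]: (6,3,5)
P 5-1 [J1]: (6,4,5)
P 3-4 [J1]: (6,5,5)
Grübler: 3·5 − 2·5 − 5 = 0

M = 0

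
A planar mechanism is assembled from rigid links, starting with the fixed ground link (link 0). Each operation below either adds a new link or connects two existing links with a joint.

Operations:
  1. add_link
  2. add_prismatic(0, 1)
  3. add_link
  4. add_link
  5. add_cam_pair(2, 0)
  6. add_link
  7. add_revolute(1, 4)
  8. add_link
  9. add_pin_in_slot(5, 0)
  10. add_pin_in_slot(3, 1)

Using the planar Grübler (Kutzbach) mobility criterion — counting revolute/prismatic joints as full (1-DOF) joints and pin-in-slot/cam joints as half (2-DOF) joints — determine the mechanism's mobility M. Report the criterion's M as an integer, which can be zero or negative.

M = 8

link 0 = ground. State L|J1|J2 = 1|0|0
+link1  2|0|0
P(0,1) f=1→J1  2|1|0
+link2  3|1|0
+link3  4|1|0
C(2,0) f=2→J2  4|1|1
+link4  5|1|1
R(1,4) f=1→J1  5|2|1
+link5  6|2|1
PS(5,0) f=2→J2  6|2|2
PS(3,1) f=2→J2  6|2|3
M = 3(6−1)−2·2−3 = 15−4−3 = 8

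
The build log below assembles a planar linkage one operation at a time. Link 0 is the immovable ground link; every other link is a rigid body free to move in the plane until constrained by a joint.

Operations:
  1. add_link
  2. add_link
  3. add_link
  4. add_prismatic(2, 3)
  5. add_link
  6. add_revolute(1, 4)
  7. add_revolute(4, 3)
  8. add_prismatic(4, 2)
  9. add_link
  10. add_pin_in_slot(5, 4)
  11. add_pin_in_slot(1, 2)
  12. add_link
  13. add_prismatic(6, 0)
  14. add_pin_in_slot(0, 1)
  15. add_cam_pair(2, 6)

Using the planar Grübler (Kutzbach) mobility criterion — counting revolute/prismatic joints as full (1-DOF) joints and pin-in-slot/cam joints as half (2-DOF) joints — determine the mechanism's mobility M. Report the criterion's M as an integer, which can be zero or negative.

M = 4

[1;0;0] (link 0 is ground)
L+ [2;0;0]
L+ [3;0;0]
L+ [4;0;0]
P(2,3)∈J1 [4;1;0]
L+ [5;1;0]
R(1,4)∈J1 [5;2;0]
R(4,3)∈J1 [5;3;0]
P(4,2)∈J1 [5;4;0]
L+ [6;4;0]
PS(5,4)∈J2 [6;4;1]
PS(1,2)∈J2 [6;4;2]
L+ [7;4;2]
P(6,0)∈J1 [7;5;2]
PS(0,1)∈J2 [7;5;3]
C(2,6)∈J2 [7;5;4]
mobility = 18 − 10 − 4 = 4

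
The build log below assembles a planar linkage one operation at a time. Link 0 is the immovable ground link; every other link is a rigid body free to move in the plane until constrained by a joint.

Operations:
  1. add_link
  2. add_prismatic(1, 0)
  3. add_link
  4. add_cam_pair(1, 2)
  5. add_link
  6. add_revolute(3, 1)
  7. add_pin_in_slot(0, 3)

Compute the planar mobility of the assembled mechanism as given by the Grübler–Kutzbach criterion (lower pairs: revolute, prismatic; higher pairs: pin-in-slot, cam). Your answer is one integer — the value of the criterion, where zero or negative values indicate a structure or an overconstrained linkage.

M = 3

[1;0;0] (link 0 is ground)
L+ [2;0;0]
P(1,0)∈J1 [2;1;0]
L+ [3;1;0]
C(1,2)∈J2 [3;1;1]
L+ [4;1;1]
R(3,1)∈J1 [4;2;1]
PS(0,3)∈J2 [4;2;2]
mobility = 9 − 4 − 2 = 3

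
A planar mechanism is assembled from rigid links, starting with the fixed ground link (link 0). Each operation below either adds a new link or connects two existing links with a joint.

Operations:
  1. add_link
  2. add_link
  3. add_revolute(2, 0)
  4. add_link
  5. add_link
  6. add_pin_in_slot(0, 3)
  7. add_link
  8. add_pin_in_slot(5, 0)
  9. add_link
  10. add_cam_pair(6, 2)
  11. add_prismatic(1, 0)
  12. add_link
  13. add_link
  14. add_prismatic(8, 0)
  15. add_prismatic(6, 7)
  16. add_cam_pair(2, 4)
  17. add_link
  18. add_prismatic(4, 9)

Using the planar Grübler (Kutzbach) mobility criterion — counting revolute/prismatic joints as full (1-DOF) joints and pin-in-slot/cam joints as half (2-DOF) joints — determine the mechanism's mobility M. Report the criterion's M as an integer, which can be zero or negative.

M = 13

link 0 = ground. State L|J1|J2 = 1|0|0
+link1  2|0|0
+link2  3|0|0
R(2,0) f=1→J1  3|1|0
+link3  4|1|0
+link4  5|1|0
PS(0,3) f=2→J2  5|1|1
+link5  6|1|1
PS(5,0) f=2→J2  6|1|2
+link6  7|1|2
C(6,2) f=2→J2  7|1|3
P(1,0) f=1→J1  7|2|3
+link7  8|2|3
+link8  9|2|3
P(8,0) f=1→J1  9|3|3
P(6,7) f=1→J1  9|4|3
C(2,4) f=2→J2  9|4|4
+link9  10|4|4
P(4,9) f=1→J1  10|5|4
M = 3(10−1)−2·5−4 = 27−10−4 = 13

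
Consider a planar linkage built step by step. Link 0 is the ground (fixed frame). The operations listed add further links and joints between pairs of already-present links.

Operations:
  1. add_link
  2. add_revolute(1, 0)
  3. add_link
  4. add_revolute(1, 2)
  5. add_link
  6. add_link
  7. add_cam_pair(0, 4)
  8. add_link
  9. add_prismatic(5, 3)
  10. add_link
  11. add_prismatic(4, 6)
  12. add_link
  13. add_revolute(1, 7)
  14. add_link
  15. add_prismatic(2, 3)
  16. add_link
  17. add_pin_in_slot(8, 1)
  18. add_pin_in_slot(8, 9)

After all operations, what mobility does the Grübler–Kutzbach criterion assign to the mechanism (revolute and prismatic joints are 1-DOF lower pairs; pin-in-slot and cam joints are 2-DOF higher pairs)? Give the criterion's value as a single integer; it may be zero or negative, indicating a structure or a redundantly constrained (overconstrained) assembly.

M = 12

(L,J1,J2)=(1,0,0); link0 fixed
link1: (2,0,0)
R 1-0 [J1]: (2,1,0)
link2: (3,1,0)
R 1-2 [J1]: (3,2,0)
link3: (4,2,0)
link4: (5,2,0)
C 0-4 [J2]: (5,2,1)
link5: (6,2,1)
P 5-3 [J1]: (6,3,1)
link6: (7,3,1)
P 4-6 [J1]: (7,4,1)
link7: (8,4,1)
R 1-7 [J1]: (8,5,1)
link8: (9,5,1)
P 2-3 [J1]: (9,6,1)
link9: (10,6,1)
PS 8-1 [J2]: (10,6,2)
PS 8-9 [J2]: (10,6,3)
Grübler: 3·9 − 2·6 − 3 = 12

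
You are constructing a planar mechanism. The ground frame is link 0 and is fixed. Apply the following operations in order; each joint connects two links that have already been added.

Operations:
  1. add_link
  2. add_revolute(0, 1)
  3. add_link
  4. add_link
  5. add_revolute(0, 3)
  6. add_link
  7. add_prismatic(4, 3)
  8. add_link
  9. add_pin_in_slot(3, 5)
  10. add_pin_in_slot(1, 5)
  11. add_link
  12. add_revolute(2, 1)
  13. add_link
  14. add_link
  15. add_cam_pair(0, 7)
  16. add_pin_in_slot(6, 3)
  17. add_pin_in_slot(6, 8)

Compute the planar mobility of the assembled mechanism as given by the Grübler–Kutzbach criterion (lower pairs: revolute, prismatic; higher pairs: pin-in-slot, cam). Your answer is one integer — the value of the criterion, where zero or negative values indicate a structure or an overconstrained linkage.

L=1 J1=0 J2=0
add link → L=2 J1=0 J2=0
R@0,1 dof=1 J1 → L=2 J1=1 J2=0
add link → L=3 J1=1 J2=0
add link → L=4 J1=1 J2=0
R@0,3 dof=1 J1 → L=4 J1=2 J2=0
add link → L=5 J1=2 J2=0
P@4,3 dof=1 J1 → L=5 J1=3 J2=0
add link → L=6 J1=3 J2=0
PS@3,5 dof=2 J2 → L=6 J1=3 J2=1
PS@1,5 dof=2 J2 → L=6 J1=3 J2=2
add link → L=7 J1=3 J2=2
R@2,1 dof=1 J1 → L=7 J1=4 J2=2
add link → L=8 J1=4 J2=2
add link → L=9 J1=4 J2=2
C@0,7 dof=2 J2 → L=9 J1=4 J2=3
PS@6,3 dof=2 J2 → L=9 J1=4 J2=4
PS@6,8 dof=2 J2 → L=9 J1=4 J2=5
M=3(L−1)−2J1−J2=3·8−2·4−5=11

M = 11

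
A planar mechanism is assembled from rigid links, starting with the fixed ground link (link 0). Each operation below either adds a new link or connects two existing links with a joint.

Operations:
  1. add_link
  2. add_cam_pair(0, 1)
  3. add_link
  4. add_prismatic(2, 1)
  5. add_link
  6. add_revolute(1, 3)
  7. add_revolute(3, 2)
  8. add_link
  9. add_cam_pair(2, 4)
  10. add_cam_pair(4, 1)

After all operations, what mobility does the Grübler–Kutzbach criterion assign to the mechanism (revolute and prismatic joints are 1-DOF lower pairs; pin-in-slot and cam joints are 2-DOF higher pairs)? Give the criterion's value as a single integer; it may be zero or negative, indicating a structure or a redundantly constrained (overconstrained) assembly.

[1;0;0] (link 0 is ground)
L+ [2;0;0]
C(0,1)∈J2 [2;0;1]
L+ [3;0;1]
P(2,1)∈J1 [3;1;1]
L+ [4;1;1]
R(1,3)∈J1 [4;2;1]
R(3,2)∈J1 [4;3;1]
L+ [5;3;1]
C(2,4)∈J2 [5;3;2]
C(4,1)∈J2 [5;3;3]
mobility = 12 − 6 − 3 = 3

M = 3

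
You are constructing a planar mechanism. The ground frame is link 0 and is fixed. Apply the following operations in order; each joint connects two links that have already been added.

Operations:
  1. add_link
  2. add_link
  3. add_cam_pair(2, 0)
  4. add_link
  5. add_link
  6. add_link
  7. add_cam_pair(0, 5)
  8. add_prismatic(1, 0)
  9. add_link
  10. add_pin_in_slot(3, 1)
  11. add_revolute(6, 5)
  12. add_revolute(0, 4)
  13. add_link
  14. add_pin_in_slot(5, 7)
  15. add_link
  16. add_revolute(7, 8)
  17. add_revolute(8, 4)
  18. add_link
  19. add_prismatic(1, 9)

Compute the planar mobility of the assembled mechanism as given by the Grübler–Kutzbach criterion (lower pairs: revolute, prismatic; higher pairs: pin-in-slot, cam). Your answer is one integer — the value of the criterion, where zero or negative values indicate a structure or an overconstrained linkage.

M = 11

(L,J1,J2)=(1,0,0); link0 fixed
link1: (2,0,0)
link2: (3,0,0)
C 2-0 [J2]: (3,0,1)
link3: (4,0,1)
link4: (5,0,1)
link5: (6,0,1)
C 0-5 [J2]: (6,0,2)
P 1-0 [J1]: (6,1,2)
link6: (7,1,2)
PS 3-1 [J2]: (7,1,3)
R 6-5 [J1]: (7,2,3)
R 0-4 [J1]: (7,3,3)
link7: (8,3,3)
PS 5-7 [J2]: (8,3,4)
link8: (9,3,4)
R 7-8 [J1]: (9,4,4)
R 8-4 [J1]: (9,5,4)
link9: (10,5,4)
P 1-9 [J1]: (10,6,4)
Grübler: 3·9 − 2·6 − 4 = 11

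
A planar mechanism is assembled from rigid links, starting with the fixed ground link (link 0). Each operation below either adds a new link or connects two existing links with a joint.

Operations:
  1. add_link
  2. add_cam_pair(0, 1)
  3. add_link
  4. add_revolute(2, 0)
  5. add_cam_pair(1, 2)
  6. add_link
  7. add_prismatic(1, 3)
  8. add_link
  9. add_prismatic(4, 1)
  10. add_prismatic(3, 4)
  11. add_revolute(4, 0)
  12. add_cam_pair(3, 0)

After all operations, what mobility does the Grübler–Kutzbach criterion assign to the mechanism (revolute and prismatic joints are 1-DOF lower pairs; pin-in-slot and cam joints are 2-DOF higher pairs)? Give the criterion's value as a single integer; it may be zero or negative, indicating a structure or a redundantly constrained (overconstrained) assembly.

[1;0;0] (link 0 is ground)
L+ [2;0;0]
C(0,1)∈J2 [2;0;1]
L+ [3;0;1]
R(2,0)∈J1 [3;1;1]
C(1,2)∈J2 [3;1;2]
L+ [4;1;2]
P(1,3)∈J1 [4;2;2]
L+ [5;2;2]
P(4,1)∈J1 [5;3;2]
P(3,4)∈J1 [5;4;2]
R(4,0)∈J1 [5;5;2]
C(3,0)∈J2 [5;5;3]
mobility = 12 − 10 − 3 = -1

M = -1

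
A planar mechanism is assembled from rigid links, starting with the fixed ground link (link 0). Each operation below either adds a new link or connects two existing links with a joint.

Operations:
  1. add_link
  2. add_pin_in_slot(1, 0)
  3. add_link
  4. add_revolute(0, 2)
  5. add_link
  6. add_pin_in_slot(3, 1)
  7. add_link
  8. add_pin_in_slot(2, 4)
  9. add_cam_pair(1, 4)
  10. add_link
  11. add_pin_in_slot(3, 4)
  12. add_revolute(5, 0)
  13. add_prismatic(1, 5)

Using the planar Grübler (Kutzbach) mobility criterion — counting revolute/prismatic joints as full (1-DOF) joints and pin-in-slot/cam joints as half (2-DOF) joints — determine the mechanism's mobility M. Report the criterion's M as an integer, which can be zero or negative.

M = 4

(L,J1,J2)=(1,0,0); link0 fixed
link1: (2,0,0)
PS 1-0 [J2]: (2,0,1)
link2: (3,0,1)
R 0-2 [J1]: (3,1,1)
link3: (4,1,1)
PS 3-1 [J2]: (4,1,2)
link4: (5,1,2)
PS 2-4 [J2]: (5,1,3)
C 1-4 [J2]: (5,1,4)
link5: (6,1,4)
PS 3-4 [J2]: (6,1,5)
R 5-0 [J1]: (6,2,5)
P 1-5 [J1]: (6,3,5)
Grübler: 3·5 − 2·3 − 5 = 4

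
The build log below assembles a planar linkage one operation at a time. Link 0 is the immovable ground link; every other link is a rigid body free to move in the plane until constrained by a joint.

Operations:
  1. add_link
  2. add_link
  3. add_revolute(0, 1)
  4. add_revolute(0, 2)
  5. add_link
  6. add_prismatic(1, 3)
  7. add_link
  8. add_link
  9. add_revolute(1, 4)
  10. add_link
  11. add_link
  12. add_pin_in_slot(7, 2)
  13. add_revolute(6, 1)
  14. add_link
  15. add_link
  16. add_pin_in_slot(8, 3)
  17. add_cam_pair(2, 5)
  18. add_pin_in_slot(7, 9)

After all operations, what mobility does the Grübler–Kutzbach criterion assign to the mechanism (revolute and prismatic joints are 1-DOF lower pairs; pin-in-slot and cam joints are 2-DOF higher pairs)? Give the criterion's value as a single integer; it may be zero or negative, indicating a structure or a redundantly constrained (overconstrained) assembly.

M = 13

(L,J1,J2)=(1,0,0); link0 fixed
link1: (2,0,0)
link2: (3,0,0)
R 0-1 [J1]: (3,1,0)
R 0-2 [J1]: (3,2,0)
link3: (4,2,0)
P 1-3 [J1]: (4,3,0)
link4: (5,3,0)
link5: (6,3,0)
R 1-4 [J1]: (6,4,0)
link6: (7,4,0)
link7: (8,4,0)
PS 7-2 [J2]: (8,4,1)
R 6-1 [J1]: (8,5,1)
link8: (9,5,1)
link9: (10,5,1)
PS 8-3 [J2]: (10,5,2)
C 2-5 [J2]: (10,5,3)
PS 7-9 [J2]: (10,5,4)
Grübler: 3·9 − 2·5 − 4 = 13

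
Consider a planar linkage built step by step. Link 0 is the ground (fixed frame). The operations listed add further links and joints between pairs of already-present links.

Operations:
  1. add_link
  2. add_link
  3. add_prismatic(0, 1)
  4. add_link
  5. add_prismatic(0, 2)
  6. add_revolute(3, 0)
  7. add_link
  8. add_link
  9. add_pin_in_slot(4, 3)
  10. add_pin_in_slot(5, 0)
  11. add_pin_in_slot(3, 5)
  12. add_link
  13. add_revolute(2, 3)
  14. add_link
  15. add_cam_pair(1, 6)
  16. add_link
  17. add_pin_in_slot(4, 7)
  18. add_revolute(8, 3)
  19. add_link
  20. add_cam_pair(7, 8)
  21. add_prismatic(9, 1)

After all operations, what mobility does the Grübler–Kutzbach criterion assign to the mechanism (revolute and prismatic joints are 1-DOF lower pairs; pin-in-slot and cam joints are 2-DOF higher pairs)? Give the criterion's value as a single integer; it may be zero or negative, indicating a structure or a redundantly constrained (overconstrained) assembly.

M = 9

link 0 = ground. State L|J1|J2 = 1|0|0
+link1  2|0|0
+link2  3|0|0
P(0,1) f=1→J1  3|1|0
+link3  4|1|0
P(0,2) f=1→J1  4|2|0
R(3,0) f=1→J1  4|3|0
+link4  5|3|0
+link5  6|3|0
PS(4,3) f=2→J2  6|3|1
PS(5,0) f=2→J2  6|3|2
PS(3,5) f=2→J2  6|3|3
+link6  7|3|3
R(2,3) f=1→J1  7|4|3
+link7  8|4|3
C(1,6) f=2→J2  8|4|4
+link8  9|4|4
PS(4,7) f=2→J2  9|4|5
R(8,3) f=1→J1  9|5|5
+link9  10|5|5
C(7,8) f=2→J2  10|5|6
P(9,1) f=1→J1  10|6|6
M = 3(10−1)−2·6−6 = 27−12−6 = 9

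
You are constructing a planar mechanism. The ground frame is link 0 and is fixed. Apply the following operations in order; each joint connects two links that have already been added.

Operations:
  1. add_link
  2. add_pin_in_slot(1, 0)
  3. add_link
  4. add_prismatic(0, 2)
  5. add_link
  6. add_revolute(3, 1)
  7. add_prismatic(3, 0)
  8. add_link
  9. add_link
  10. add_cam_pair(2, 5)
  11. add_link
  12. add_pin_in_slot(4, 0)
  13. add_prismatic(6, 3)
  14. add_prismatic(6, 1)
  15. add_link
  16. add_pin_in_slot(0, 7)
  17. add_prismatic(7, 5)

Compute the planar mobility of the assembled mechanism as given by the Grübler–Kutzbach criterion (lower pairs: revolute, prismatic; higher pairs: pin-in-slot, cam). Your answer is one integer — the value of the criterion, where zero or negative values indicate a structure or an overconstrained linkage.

(L,J1,J2)=(1,0,0); link0 fixed
link1: (2,0,0)
PS 1-0 [J2]: (2,0,1)
link2: (3,0,1)
P 0-2 [J1]: (3,1,1)
link3: (4,1,1)
R 3-1 [J1]: (4,2,1)
P 3-0 [J1]: (4,3,1)
link4: (5,3,1)
link5: (6,3,1)
C 2-5 [J2]: (6,3,2)
link6: (7,3,2)
PS 4-0 [J2]: (7,3,3)
P 6-3 [J1]: (7,4,3)
P 6-1 [J1]: (7,5,3)
link7: (8,5,3)
PS 0-7 [J2]: (8,5,4)
P 7-5 [J1]: (8,6,4)
Grübler: 3·7 − 2·6 − 4 = 5

M = 5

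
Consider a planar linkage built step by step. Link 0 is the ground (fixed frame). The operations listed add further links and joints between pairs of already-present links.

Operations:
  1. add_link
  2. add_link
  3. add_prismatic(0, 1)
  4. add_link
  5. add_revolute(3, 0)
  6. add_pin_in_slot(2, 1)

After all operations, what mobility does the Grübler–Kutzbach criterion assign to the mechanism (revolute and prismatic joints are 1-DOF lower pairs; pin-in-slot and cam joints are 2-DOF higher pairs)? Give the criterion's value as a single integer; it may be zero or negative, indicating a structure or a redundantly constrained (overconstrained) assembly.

M = 4

ground; <1,0,0>
#1 <2,0,0>
#2 <3,0,0>
P:0↔1 J1 <3,1,0>
#3 <4,1,0>
R:3↔0 J1 <4,2,0>
PS:2↔1 J2 <4,2,1>
3×3 − 2×2 − 1×1 = 4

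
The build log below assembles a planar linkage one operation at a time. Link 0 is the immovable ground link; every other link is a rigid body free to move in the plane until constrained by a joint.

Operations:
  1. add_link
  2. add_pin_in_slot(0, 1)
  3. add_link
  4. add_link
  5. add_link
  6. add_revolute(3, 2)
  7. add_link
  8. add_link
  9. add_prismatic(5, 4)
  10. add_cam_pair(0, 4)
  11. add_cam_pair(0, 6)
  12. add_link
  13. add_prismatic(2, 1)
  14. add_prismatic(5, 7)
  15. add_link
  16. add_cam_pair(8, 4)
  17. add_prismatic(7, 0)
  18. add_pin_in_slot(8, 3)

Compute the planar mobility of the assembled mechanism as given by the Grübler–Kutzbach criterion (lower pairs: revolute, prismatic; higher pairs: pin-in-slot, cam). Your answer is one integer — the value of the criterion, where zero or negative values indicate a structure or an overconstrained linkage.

M = 9

L=1 J1=0 J2=0
add link → L=2 J1=0 J2=0
PS@0,1 dof=2 J2 → L=2 J1=0 J2=1
add link → L=3 J1=0 J2=1
add link → L=4 J1=0 J2=1
add link → L=5 J1=0 J2=1
R@3,2 dof=1 J1 → L=5 J1=1 J2=1
add link → L=6 J1=1 J2=1
add link → L=7 J1=1 J2=1
P@5,4 dof=1 J1 → L=7 J1=2 J2=1
C@0,4 dof=2 J2 → L=7 J1=2 J2=2
C@0,6 dof=2 J2 → L=7 J1=2 J2=3
add link → L=8 J1=2 J2=3
P@2,1 dof=1 J1 → L=8 J1=3 J2=3
P@5,7 dof=1 J1 → L=8 J1=4 J2=3
add link → L=9 J1=4 J2=3
C@8,4 dof=2 J2 → L=9 J1=4 J2=4
P@7,0 dof=1 J1 → L=9 J1=5 J2=4
PS@8,3 dof=2 J2 → L=9 J1=5 J2=5
M=3(L−1)−2J1−J2=3·8−2·5−5=9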